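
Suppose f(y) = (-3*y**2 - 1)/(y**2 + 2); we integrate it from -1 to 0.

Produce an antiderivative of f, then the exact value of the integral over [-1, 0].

Differentiate the proposed F(y) back; it has to land on f(y) exactly.
F(y) = -3*y + 5*sqrt(2)*atan(sqrt(2)*y/2)/2 is an antiderivative of f.
Check: d/dy[-3*y + 5*sqrt(2)*atan(sqrt(2)*y/2)/2] = (-3*y**2 - 1)/(y**2 + 2) = f(y).
F(0) = 0; F(-1) = -5*sqrt(2)*atan(sqrt(2)/2)/2 + 3.
Integral = F(0) - F(-1) = -3 + 5*sqrt(2)*atan(sqrt(2)/2)/2.

Antiderivative: F(y) = -3*y + 5*sqrt(2)*atan(sqrt(2)*y/2)/2; value = -3 + 5*sqrt(2)*atan(sqrt(2)/2)/2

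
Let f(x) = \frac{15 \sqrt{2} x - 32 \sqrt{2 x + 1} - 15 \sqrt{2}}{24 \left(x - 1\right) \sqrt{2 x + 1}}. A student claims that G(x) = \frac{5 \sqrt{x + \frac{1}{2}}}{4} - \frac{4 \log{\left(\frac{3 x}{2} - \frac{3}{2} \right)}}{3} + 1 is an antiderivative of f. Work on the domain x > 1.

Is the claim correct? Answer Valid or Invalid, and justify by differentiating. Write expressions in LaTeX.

Valid - the claim checks out under differentiation.

d/dx[G] = \frac{15 \sqrt{2} x - 32 \sqrt{2 x + 1} - 15 \sqrt{2}}{24 x \sqrt{2 x + 1} - 24 \sqrt{2 x + 1}}
This equals f(x) exactly, so the claim holds.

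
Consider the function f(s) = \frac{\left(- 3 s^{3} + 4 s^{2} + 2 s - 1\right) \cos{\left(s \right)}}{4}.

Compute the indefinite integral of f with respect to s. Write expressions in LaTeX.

For F(s) to be correct the identity F'(s) - f(s) = 0 must hold.
Check: d/ds[- \frac{3 s^{3} \sin{\left(s \right)}}{4} + s^{2} \sin{\left(s \right)} - \frac{9 s^{2} \cos{\left(s \right)}}{4} + 5 s \sin{\left(s \right)} + 2 s \cos{\left(s \right)} - \frac{9 \sin{\left(s \right)}}{4} + 5 \cos{\left(s \right)}] = - \frac{3 s^{3} \cos{\left(s \right)}}{4} + s^{2} \cos{\left(s \right)} + \frac{s \cos{\left(s \right)}}{2} - \frac{\cos{\left(s \right)}}{4}, which equals f(s).

F(s) = - \frac{3 s^{3} \sin{\left(s \right)}}{4} + s^{2} \sin{\left(s \right)} - \frac{9 s^{2} \cos{\left(s \right)}}{4} + 5 s \sin{\left(s \right)} + 2 s \cos{\left(s \right)} - \frac{9 \sin{\left(s \right)}}{4} + 5 \cos{\left(s \right)} + C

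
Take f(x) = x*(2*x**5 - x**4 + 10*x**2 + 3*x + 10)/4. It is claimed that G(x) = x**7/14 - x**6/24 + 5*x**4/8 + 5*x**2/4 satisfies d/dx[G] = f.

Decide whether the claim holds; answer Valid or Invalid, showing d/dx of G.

d/dx[G] = x**6/2 - x**5/4 + 5*x**3/2 + 5*x/2
d/dx[G] - f(x) = -3*x**2/4 != 0.

Invalid: d/dx[G] - f = -3*x**2/4, which is not 0.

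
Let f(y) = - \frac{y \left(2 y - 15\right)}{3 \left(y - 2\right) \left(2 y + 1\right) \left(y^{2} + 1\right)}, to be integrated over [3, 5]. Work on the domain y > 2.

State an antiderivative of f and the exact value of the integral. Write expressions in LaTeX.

Factor the denominator (3 \left(y - 2\right) \left(2 y + 1\right) \left(y^{2} + 1\right)) and decompose: f = - \frac{54 y + 53}{75 \left(y^{2} + 1\right)} + \frac{64}{75 \left(2 y + 1\right)} + \frac{22}{75 \left(y - 2\right)}; each piece integrates to a log, atan, or power term.
F(y) = \frac{22 \log{\left(y - 2 \right)}}{75} + \frac{32 \log{\left(y + \frac{1}{2} \right)}}{75} - \frac{9 \log{\left(y^{2} + 1 \right)}}{25} - \frac{53 \operatorname{atan}{\left(y \right)}}{75} is an antiderivative of f.
Check: d/dy[\frac{22 \log{\left(y - 2 \right)}}{75} + \frac{32 \log{\left(y + \frac{1}{2} \right)}}{75} - \frac{9 \log{\left(y^{2} + 1 \right)}}{25} - \frac{53 \operatorname{atan}{\left(y \right)}}{75}] = \frac{- 2 y^{2} + 15 y}{6 y^{4} - 9 y^{3} - 9 y - 6}, which equals f(y).
F(5) = - \frac{9 \log{\left(26 \right)}}{25} - \frac{53 \operatorname{atan}{\left(5 \right)}}{75} + \frac{22 \log{\left(3 \right)}}{75} + \frac{32 \log{\left(\frac{11}{2} \right)}}{75}; F(3) = - \frac{53 \operatorname{atan}{\left(3 \right)}}{75} - \frac{9 \log{\left(10 \right)}}{25} + \frac{32 \log{\left(\frac{7}{2} \right)}}{75}.
Integral = F(5) - F(3) = - \frac{9 \log{\left(26 \right)}}{25} - \frac{53 \operatorname{atan}{\left(5 \right)}}{75} - \frac{32 \log{\left(\frac{7}{2} \right)}}{75} + \frac{22 \log{\left(3 \right)}}{75} + \frac{32 \log{\left(\frac{11}{2} \right)}}{75} + \frac{9 \log{\left(10 \right)}}{25} + \frac{53 \operatorname{atan}{\left(3 \right)}}{75}.

Antiderivative: F(y) = \frac{22 \log{\left(y - 2 \right)}}{75} + \frac{32 \log{\left(y + \frac{1}{2} \right)}}{75} - \frac{9 \log{\left(y^{2} + 1 \right)}}{25} - \frac{53 \operatorname{atan}{\left(y \right)}}{75}; value = - \frac{9 \log{\left(26 \right)}}{25} - \frac{53 \operatorname{atan}{\left(5 \right)}}{75} - \frac{32 \log{\left(\frac{7}{2} \right)}}{75} + \frac{22 \log{\left(3 \right)}}{75} + \frac{32 \log{\left(\frac{11}{2} \right)}}{75} + \frac{9 \log{\left(10 \right)}}{25} + \frac{53 \operatorname{atan}{\left(3 \right)}}{75}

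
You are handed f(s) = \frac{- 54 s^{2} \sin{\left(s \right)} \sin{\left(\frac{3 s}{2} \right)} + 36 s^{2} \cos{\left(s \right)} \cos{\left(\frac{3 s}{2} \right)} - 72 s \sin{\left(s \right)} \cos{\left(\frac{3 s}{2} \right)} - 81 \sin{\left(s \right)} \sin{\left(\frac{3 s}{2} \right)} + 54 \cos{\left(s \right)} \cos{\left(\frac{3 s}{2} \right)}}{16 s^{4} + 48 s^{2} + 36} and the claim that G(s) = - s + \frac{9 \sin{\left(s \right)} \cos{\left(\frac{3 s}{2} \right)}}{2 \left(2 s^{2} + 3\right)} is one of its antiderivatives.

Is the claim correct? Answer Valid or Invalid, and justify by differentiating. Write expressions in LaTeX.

Invalid: d/ds[G] - f = -1, which is not 0.

d/ds[G] = \frac{- 16 s^{4} - 54 s^{2} \sin{\left(s \right)} \sin{\left(\frac{3 s}{2} \right)} + 36 s^{2} \cos{\left(s \right)} \cos{\left(\frac{3 s}{2} \right)} - 48 s^{2} - 72 s \sin{\left(s \right)} \cos{\left(\frac{3 s}{2} \right)} - 81 \sin{\left(s \right)} \sin{\left(\frac{3 s}{2} \right)} + 54 \cos{\left(s \right)} \cos{\left(\frac{3 s}{2} \right)} - 36}{16 s^{4} + 48 s^{2} + 36}
d/ds[G] - f(s) = -1 != 0.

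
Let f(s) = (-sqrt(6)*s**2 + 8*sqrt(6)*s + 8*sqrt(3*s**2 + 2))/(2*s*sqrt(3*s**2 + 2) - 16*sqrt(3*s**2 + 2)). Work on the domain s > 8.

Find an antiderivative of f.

An antiderivative is F(s) = (-sqrt(6)*sqrt(3*s**2 + 2) + 24*log(s/2 - 4))/6.

Any candidate F(s) must reproduce f(s) exactly when differentiated.
Check: d/ds[(-sqrt(6)*sqrt(3*s**2 + 2) + 24*log(s/2 - 4))/6] = (-sqrt(6)*s**2 + 8*sqrt(6)*s + 8*sqrt(3*s**2 + 2))/(2*s*sqrt(3*s**2 + 2) - 16*sqrt(3*s**2 + 2)) = f(s).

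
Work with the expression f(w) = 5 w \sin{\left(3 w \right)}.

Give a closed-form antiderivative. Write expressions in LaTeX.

Since d/dw undoes antidifferentiation here, F'(w) = f(w) is required of F(w).
Check: d/dw[- \frac{5 w \cos{\left(3 w \right)}}{3} + \frac{5 \sin{\left(3 w \right)}}{9}] = 5 w \sin{\left(3 w \right)} = f(w).

An antiderivative is F(w) = - \frac{5 w \cos{\left(3 w \right)}}{3} + \frac{5 \sin{\left(3 w \right)}}{9}.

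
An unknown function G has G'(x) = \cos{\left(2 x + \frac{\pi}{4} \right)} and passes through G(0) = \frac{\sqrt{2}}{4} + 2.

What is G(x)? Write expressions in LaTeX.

G(x) = \frac{\sin{\left(2 x + \frac{\pi}{4} \right)} + 4}{2}

Differentiate the proposed G(x) back; it has to land on the given G'(x).
A general antiderivative is \frac{\sin{\left(2 x + \frac{\pi}{4} \right)}}{2} + C.
The condition gives C = \frac{\sqrt{2}}{4} + 2 - (\frac{\sqrt{2}}{4}) = 2.
So G(x) = \frac{\sin{\left(2 x + \frac{\pi}{4} \right)} + 4}{2}.
Check: d/dx[\frac{\sin{\left(2 x + \frac{\pi}{4} \right)} + 4}{2}] = \cos{\left(2 x + \frac{\pi}{4} \right)} = G'(x).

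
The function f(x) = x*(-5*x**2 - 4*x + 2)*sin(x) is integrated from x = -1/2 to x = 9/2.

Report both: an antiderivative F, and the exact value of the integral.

Antiderivative: F(x) = 5*x**3*cos(x) - 15*x**2*sin(x) + 4*x**2*cos(x) - 8*x*sin(x) - 32*x*cos(x) + 32*sin(x) - 8*cos(x); value = 3077*cos(9/2)/8 - 67*cos(1/2)/8 + 129*sin(1/2)/4 - 1231*sin(9/2)/4

A candidate is checked by its d/dx: the result must match f(x).
F(x) = 5*x**3*cos(x) - 15*x**2*sin(x) + 4*x**2*cos(x) - 8*x*sin(x) - 32*x*cos(x) + 32*sin(x) - 8*cos(x) is an antiderivative of f.
Check: d/dx[5*x**3*cos(x) - 15*x**2*sin(x) + 4*x**2*cos(x) - 8*x*sin(x) - 32*x*cos(x) + 32*sin(x) - 8*cos(x)] = -5*x**3*sin(x) - 4*x**2*sin(x) + 2*x*sin(x), which equals f(x).
F(9/2) = 3077*cos(9/2)/8 - 1231*sin(9/2)/4; F(-1/2) = -129*sin(1/2)/4 + 67*cos(1/2)/8.
Integral = F(9/2) - F(-1/2) = 3077*cos(9/2)/8 - 67*cos(1/2)/8 + 129*sin(1/2)/4 - 1231*sin(9/2)/4.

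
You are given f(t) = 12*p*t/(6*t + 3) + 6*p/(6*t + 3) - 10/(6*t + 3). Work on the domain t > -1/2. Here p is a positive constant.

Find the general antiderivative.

F(t) = 2*p*t - 5*log(t + 1/2)/3 + C

Integrate term by term and add the pieces.
Check: d/dt[2*p*t - 5*log(t + 1/2)/3] = (12*p*t + 6*p - 10)/(6*t + 3), which equals f(t).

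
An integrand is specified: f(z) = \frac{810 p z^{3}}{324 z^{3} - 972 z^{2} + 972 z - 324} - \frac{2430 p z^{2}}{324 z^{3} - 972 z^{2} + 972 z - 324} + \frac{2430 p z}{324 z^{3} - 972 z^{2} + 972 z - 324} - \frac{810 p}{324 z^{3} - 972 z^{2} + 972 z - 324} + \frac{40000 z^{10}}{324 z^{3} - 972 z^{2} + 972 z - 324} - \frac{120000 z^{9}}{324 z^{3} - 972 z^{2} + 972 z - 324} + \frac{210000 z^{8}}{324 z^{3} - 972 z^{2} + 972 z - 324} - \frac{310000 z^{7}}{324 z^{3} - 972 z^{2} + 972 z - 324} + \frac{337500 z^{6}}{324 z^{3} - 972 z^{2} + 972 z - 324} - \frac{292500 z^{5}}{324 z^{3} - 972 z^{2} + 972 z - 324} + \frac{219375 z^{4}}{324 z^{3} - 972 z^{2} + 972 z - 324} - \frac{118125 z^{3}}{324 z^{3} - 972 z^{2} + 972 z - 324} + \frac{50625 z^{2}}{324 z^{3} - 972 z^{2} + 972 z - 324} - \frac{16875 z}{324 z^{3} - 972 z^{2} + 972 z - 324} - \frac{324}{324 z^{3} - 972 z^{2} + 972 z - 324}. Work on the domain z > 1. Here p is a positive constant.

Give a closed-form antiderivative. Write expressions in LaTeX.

The integrand splits into summands that can be handled one at a time.
Check: d/dz[\frac{25920 p z^{3} - 51840 p z^{2} + 25920 p z + 160000 z^{10} - 320000 z^{9} + 640000 z^{8} - 960000 z^{7} + 1020000 z^{6} - 1080000 z^{5} + 810000 z^{4} - 540000 z^{3} + 320625 z^{2} - 101250 z + 55809}{10368 z^{2} - 20736 z + 10368}] = \frac{810 p z^{3} - 2430 p z^{2} + 2430 p z - 810 p + 40000 z^{10} - 120000 z^{9} + 210000 z^{8} - 310000 z^{7} + 337500 z^{6} - 292500 z^{5} + 219375 z^{4} - 118125 z^{3} + 50625 z^{2} - 16875 z - 324}{324 z^{3} - 972 z^{2} + 972 z - 324}, which equals f(z).

An antiderivative is F(z) = \frac{25920 p z^{3} - 51840 p z^{2} + 25920 p z + 160000 z^{10} - 320000 z^{9} + 640000 z^{8} - 960000 z^{7} + 1020000 z^{6} - 1080000 z^{5} + 810000 z^{4} - 540000 z^{3} + 320625 z^{2} - 101250 z + 55809}{10368 z^{2} - 20736 z + 10368}.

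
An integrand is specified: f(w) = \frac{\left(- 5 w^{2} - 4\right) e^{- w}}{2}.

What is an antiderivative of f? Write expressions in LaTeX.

An antiderivative is F(w) = \frac{\left(5 w^{2} + 10 w + 14\right) e^{- w}}{2}.

f has the shape u'v + uv' for u = \frac{5 w^{2}}{2} + 5 w + 7 and v = e^{- w} — it is the derivative of the product u*v.
Check: d/dw[\frac{\left(5 w^{2} + 10 w + 14\right) e^{- w}}{2}] = \frac{\left(- 5 w^{2} - 4\right) e^{- w}}{2} = f(w).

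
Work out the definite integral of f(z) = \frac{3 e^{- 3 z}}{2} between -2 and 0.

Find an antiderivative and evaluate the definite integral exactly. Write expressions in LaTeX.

Antiderivative: F(z) = - \frac{e^{- 3 z}}{2}; value = - \frac{1}{2} + \frac{e^{6}}{2}

Any candidate F(z) must reproduce f(z) exactly when differentiated.
F(z) = - \frac{e^{- 3 z}}{2} is an antiderivative of f.
Check: d/dz[- \frac{e^{- 3 z}}{2}] = \frac{3 e^{- 3 z}}{2} = f(z).
F(0) = - \frac{1}{2}; F(-2) = - \frac{e^{6}}{2}.
Integral = F(0) - F(-2) = - \frac{1}{2} + \frac{e^{6}}{2}.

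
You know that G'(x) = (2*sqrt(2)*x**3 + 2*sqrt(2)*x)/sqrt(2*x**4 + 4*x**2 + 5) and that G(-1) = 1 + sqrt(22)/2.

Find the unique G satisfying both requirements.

The substitution u = x**4 + 2*x**2 + 5/2 works: G'(x) is exactly (dG/du)*(du/dx) for that inner function.
A general antiderivative is sqrt(x**4 + 2*x**2 + 5/2) + C.
The condition gives C = 1 + sqrt(22)/2 - (sqrt(22)/2) = 1.
So G(x) = sqrt(x**4 + 2*x**2 + 5/2) + 1.
Check: d/dx[sqrt(x**4 + 2*x**2 + 5/2) + 1] = (2*sqrt(2)*x**3 + 2*sqrt(2)*x)/sqrt(2*x**4 + 4*x**2 + 5) = G'(x).

G(x) = sqrt(x**4 + 2*x**2 + 5/2) + 1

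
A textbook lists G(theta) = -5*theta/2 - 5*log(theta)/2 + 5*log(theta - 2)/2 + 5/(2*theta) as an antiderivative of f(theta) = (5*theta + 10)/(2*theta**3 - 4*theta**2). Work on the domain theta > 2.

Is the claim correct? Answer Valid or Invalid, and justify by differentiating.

d/dtheta[G] = (-5*theta**3 + 10*theta**2 + 5*theta + 10)/(2*theta**3 - 4*theta**2)
d/dtheta[G] - f(theta) = -5/2 != 0.

Invalid: d/dtheta[G] - f = -5/2, which is not 0.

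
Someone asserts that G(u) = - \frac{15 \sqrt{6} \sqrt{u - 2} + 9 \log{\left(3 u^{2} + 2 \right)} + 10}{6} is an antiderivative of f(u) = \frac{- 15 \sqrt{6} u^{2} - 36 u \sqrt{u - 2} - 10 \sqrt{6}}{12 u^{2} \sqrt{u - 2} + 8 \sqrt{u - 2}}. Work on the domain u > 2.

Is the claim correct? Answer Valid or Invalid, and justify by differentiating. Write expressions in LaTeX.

Valid - differentiating G returns exactly f.

d/du[G] = \frac{- 15 \sqrt{6} u^{2} - 36 u \sqrt{u - 2} - 10 \sqrt{6}}{12 u^{2} \sqrt{u - 2} + 8 \sqrt{u - 2}}
This equals f(u) exactly, so the claim holds.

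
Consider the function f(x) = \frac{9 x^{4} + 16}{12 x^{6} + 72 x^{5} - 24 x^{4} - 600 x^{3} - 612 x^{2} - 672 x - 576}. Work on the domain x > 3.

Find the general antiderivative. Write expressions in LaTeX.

The denominator factors as 12 \left(x - 3\right) \left(x + 1\right) \left(x + 4\right)^{2} \left(x^{2} + 1\right); partial fractions split f into directly integrable pieces: \frac{5 \left(31 x - 22\right)}{6936 \left(x^{2} + 1\right)} - \frac{9592}{382347 \left(x + 4\right)} + \frac{580}{1071 \left(x + 4\right)^{2}} - \frac{25}{864 \left(x + 1\right)} + \frac{149}{4704 \left(x - 3\right)}.
Check: d/dx[\frac{387549 \left(x + 4\right) \log{\left(x - 3 \right)} - 354025 \left(x + 4\right) \log{\left(x + 1 \right)} - 306944 \left(x + 4\right) \log{\left(x + 4 \right)} + 136710 \left(x + 4\right) \log{\left(x^{2} + 1 \right)} - 194040 \left(x + 4\right) \operatorname{atan}{\left(x \right)} - 6625920}{12235104 \left(x + 4\right)}] = \frac{9 x^{4} + 16}{12 x^{6} + 72 x^{5} - 24 x^{4} - 600 x^{3} - 612 x^{2} - 672 x - 576} = f(x).

F(x) = \frac{387549 \left(x + 4\right) \log{\left(x - 3 \right)} - 354025 \left(x + 4\right) \log{\left(x + 1 \right)} - 306944 \left(x + 4\right) \log{\left(x + 4 \right)} + 136710 \left(x + 4\right) \log{\left(x^{2} + 1 \right)} - 194040 \left(x + 4\right) \operatorname{atan}{\left(x \right)} - 6625920}{12235104 \left(x + 4\right)} + C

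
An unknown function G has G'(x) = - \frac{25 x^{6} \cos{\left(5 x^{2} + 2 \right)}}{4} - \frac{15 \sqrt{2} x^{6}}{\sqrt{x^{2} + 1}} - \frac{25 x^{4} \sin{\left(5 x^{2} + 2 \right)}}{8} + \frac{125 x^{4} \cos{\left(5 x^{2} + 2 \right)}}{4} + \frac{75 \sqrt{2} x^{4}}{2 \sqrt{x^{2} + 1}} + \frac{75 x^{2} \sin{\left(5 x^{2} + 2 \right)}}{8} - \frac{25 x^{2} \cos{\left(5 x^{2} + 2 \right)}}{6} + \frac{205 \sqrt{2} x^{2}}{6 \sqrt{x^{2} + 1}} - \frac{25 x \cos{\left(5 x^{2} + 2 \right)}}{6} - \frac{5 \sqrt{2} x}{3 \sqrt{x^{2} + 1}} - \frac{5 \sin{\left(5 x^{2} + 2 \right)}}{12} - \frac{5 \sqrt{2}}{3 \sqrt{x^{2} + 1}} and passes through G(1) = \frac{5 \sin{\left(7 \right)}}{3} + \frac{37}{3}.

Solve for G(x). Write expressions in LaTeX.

G(x) = \left(- 5 \sqrt{2 x^{2} + 2} - \frac{5 \sin{\left(5 x^{2} + 2 \right)}}{4}\right) \left(\frac{x^{5}}{2} - \frac{5 x^{3}}{2} + \frac{x}{3} + \frac{1}{3}\right) - 1

Recognize the product-rule pattern: G'(x) = u'v + uv' with u = - 5 \sqrt{2 x^{2} + 2} - \frac{5 \sin{\left(5 x^{2} + 2 \right)}}{4}, v = \frac{x^{5}}{2} - \frac{5 x^{3}}{2} + \frac{x}{3} + \frac{1}{3}, so integration by parts undoes it.
A general antiderivative is \left(- 5 \sqrt{2 x^{2} + 2} - \frac{5 \sin{\left(5 x^{2} + 2 \right)}}{4}\right) \left(\frac{x^{5}}{2} - \frac{5 x^{3}}{2} + \frac{x}{3} + \frac{1}{3}\right) + C.
The condition gives C = \frac{5 \sin{\left(7 \right)}}{3} + \frac{37}{3} - (\frac{5 \sin{\left(7 \right)}}{3} + \frac{40}{3}) = -1.
So G(x) = \left(- 5 \sqrt{2 x^{2} + 2} - \frac{5 \sin{\left(5 x^{2} + 2 \right)}}{4}\right) \left(\frac{x^{5}}{2} - \frac{5 x^{3}}{2} + \frac{x}{3} + \frac{1}{3}\right) - 1.
Check: d/dx[\left(- 5 \sqrt{2 x^{2} + 2} - \frac{5 \sin{\left(5 x^{2} + 2 \right)}}{4}\right) \left(\frac{x^{5}}{2} - \frac{5 x^{3}}{2} + \frac{x}{3} + \frac{1}{3}\right) - 1] = \frac{- 150 x^{6} \sqrt{x^{2} + 1} \cos{\left(5 x^{2} + 2 \right)} - 360 \sqrt{2} x^{6} - 75 x^{4} \sqrt{x^{2} + 1} \sin{\left(5 x^{2} + 2 \right)} + 750 x^{4} \sqrt{x^{2} + 1} \cos{\left(5 x^{2} + 2 \right)} + 900 \sqrt{2} x^{4} + 225 x^{2} \sqrt{x^{2} + 1} \sin{\left(5 x^{2} + 2 \right)} - 100 x^{2} \sqrt{x^{2} + 1} \cos{\left(5 x^{2} + 2 \right)} + 820 \sqrt{2} x^{2} - 100 x \sqrt{x^{2} + 1} \cos{\left(5 x^{2} + 2 \right)} - 40 \sqrt{2} x - 10 \sqrt{x^{2} + 1} \sin{\left(5 x^{2} + 2 \right)} - 40 \sqrt{2}}{24 \sqrt{x^{2} + 1}}, which equals G'(x).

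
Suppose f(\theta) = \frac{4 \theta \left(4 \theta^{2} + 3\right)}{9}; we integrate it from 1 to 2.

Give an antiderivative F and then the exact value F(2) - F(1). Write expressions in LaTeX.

Antiderivative: F(\theta) = \frac{4 \theta^{4}}{9} + \frac{2 \theta^{2}}{3}; value = \frac{26}{3}

The substitution u = - \frac{4 \theta^{2}}{3} - 1 works: f is exactly (dF/du)*(du/d\theta) for that inner function.
F(\theta) = \frac{4 \theta^{4}}{9} + \frac{2 \theta^{2}}{3} is an antiderivative of f.
Check: d/d\theta[\frac{4 \theta^{4}}{9} + \frac{2 \theta^{2}}{3}] = \frac{16 \theta^{3}}{9} + \frac{4 \theta}{3}, which equals f(\theta).
F(2) = \frac{88}{9}; F(1) = \frac{10}{9}.
Integral = F(2) - F(1) = \frac{26}{3}.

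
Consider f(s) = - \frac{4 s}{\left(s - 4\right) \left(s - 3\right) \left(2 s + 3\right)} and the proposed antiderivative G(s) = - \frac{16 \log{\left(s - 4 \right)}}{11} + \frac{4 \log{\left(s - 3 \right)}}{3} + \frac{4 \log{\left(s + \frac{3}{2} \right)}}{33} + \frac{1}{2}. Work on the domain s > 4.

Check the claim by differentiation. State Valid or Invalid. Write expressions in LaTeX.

Valid: G'(s) = f(s).

d/ds[G] = - \frac{4 s}{2 s^{3} - 11 s^{2} + 3 s + 36}
This equals f(s) exactly, so the claim holds.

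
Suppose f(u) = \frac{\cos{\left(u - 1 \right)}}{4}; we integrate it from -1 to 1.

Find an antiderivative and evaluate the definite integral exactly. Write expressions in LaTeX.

Antiderivative: F(u) = \frac{\sin{\left(u - 1 \right)}}{4}; value = \frac{\sin{\left(2 \right)}}{4}

A first test for any F(u): its u-derivative must equal f(u) identically.
F(u) = \frac{\sin{\left(u - 1 \right)}}{4} is an antiderivative of f.
Check: d/du[\frac{\sin{\left(u - 1 \right)}}{4}] = \frac{\cos{\left(u - 1 \right)}}{4} = f(u).
F(1) = 0; F(-1) = - \frac{\sin{\left(2 \right)}}{4}.
Integral = F(1) - F(-1) = \frac{\sin{\left(2 \right)}}{4}.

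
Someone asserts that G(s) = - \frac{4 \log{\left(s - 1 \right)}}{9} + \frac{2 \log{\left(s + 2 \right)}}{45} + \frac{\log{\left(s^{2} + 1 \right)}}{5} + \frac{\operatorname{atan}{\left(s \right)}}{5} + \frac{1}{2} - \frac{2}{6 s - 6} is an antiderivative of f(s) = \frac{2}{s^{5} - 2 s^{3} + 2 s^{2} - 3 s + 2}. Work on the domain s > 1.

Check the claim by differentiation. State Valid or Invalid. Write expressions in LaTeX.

Valid: G'(s) = f(s).

d/ds[G] = \frac{2}{s^{5} - 2 s^{3} + 2 s^{2} - 3 s + 2}
This equals f(s) exactly, so the claim holds.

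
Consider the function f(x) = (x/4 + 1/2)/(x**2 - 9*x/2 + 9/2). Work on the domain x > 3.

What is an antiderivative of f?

The denominator factors as 2*(x - 3)*(2*x - 3); partial fractions split f into directly integrable pieces: -7/(6*(2*x - 3)) + 5/(6*(x - 3)).
Check: d/dx[5*log(x - 3)/6 - 7*log(x - 3/2)/12] = (x + 2)/(4*x**2 - 18*x + 18), which equals f(x).

An antiderivative is F(x) = 5*log(x - 3)/6 - 7*log(x - 3/2)/12.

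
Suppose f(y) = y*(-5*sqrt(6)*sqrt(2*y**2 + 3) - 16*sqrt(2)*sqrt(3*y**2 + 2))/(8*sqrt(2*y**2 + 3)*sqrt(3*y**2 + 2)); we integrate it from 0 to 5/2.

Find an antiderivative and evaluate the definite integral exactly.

A candidate is checked by its d/dy: the result must match f(y).
F(y) = -sqrt(2)*sqrt(2*y**2 + 3) - 5*sqrt(6)*sqrt(3*y**2 + 2)/24 is an antiderivative of f.
Check: d/dy[-sqrt(2)*sqrt(2*y**2 + 3) - 5*sqrt(6)*sqrt(3*y**2 + 2)/24] = (-5*sqrt(6)*y*sqrt(2*y**2 + 3) - 16*sqrt(2)*y*sqrt(3*y**2 + 2))/(8*sqrt(2*y**2 + 3)*sqrt(3*y**2 + 2)), which equals f(y).
F(5/2) = -sqrt(31) - 5*sqrt(498)/48; F(0) = -sqrt(6) - 5*sqrt(3)/12.
Integral = F(5/2) - F(0) = -sqrt(31) - 5*sqrt(498)/48 + 5*sqrt(3)/12 + sqrt(6).

Antiderivative: F(y) = -sqrt(2)*sqrt(2*y**2 + 3) - 5*sqrt(6)*sqrt(3*y**2 + 2)/24; value = -sqrt(31) - 5*sqrt(498)/48 + 5*sqrt(3)/12 + sqrt(6)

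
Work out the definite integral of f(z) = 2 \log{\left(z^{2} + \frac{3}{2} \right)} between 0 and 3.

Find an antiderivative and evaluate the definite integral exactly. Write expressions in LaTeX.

Recover f(z) by differentiating a candidate F(z); any mismatch rules it out.
F(z) = 2 \left(z \log{\left(z^{2} + \frac{3}{2} \right)} - 2 z + \sqrt{6} \operatorname{atan}{\left(\frac{\sqrt{6} z}{3} \right)}\right) is an antiderivative of f.
Check: d/dz[2 \left(z \log{\left(z^{2} + \frac{3}{2} \right)} - 2 z + \sqrt{6} \operatorname{atan}{\left(\frac{\sqrt{6} z}{3} \right)}\right)] = 2 \log{\left(z^{2} + \frac{3}{2} \right)} = f(z).
F(3) = -12 + 2 \sqrt{6} \operatorname{atan}{\left(\sqrt{6} \right)} + 6 \log{\left(\frac{21}{2} \right)}; F(0) = 0.
Integral = F(3) - F(0) = -12 + 2 \sqrt{6} \operatorname{atan}{\left(\sqrt{6} \right)} + 6 \log{\left(\frac{21}{2} \right)}.

Antiderivative: F(z) = 2 \left(z \log{\left(z^{2} + \frac{3}{2} \right)} - 2 z + \sqrt{6} \operatorname{atan}{\left(\frac{\sqrt{6} z}{3} \right)}\right); value = -12 + 2 \sqrt{6} \operatorname{atan}{\left(\sqrt{6} \right)} + 6 \log{\left(\frac{21}{2} \right)}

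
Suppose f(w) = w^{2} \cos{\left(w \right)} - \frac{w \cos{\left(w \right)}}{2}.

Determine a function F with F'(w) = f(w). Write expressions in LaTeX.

An antiderivative is F(w) = w^{2} \sin{\left(w \right)} - \frac{w \sin{\left(w \right)}}{2} + 2 w \cos{\left(w \right)} - 2 \sin{\left(w \right)} - \frac{\cos{\left(w \right)}}{2}.

Integrate term by term and add the pieces.
Check: d/dw[w^{2} \sin{\left(w \right)} - \frac{w \sin{\left(w \right)}}{2} + 2 w \cos{\left(w \right)} - 2 \sin{\left(w \right)} - \frac{\cos{\left(w \right)}}{2}] = w^{2} \cos{\left(w \right)} - \frac{w \cos{\left(w \right)}}{2} = f(w).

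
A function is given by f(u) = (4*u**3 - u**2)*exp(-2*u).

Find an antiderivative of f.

Recognize the product-rule pattern: f = v'r + vr' with v = -2*u**3 - 5*u**2/2 - 5*u/2 - 5/4, r = exp(-2*u), so integration by parts undoes it.
Check: d/du[-2*u**3*exp(-2*u) - 5*u**2*exp(-2*u)/2 - 5*u*exp(-2*u)/2 - 5*exp(-2*u)/4] = (4*u**3 - u**2)*exp(-2*u) = f(u).

An antiderivative is F(u) = -2*u**3*exp(-2*u) - 5*u**2*exp(-2*u)/2 - 5*u*exp(-2*u)/2 - 5*exp(-2*u)/4.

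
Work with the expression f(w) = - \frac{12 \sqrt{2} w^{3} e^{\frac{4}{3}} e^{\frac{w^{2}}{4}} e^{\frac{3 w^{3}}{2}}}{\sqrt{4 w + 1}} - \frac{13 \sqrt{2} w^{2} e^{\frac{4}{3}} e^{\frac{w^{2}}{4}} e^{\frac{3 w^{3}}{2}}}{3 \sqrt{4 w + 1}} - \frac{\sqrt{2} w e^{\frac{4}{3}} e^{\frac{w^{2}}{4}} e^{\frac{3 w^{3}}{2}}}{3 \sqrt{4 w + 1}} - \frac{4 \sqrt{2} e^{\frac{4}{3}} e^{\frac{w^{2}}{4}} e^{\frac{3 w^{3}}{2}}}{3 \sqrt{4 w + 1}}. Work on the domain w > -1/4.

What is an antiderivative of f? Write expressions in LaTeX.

An antiderivative is F(w) = - \frac{2 \sqrt{2} \sqrt{4 w + 1} e^{\frac{4}{3}} e^{\frac{w^{2}}{4}} e^{\frac{3 w^{3}}{2}}}{3}.

f has the shape u'v + uv' for u = - \frac{4 \sqrt{2 w + \frac{1}{2}}}{3} and v = e^{\frac{3 w^{3}}{2} + \frac{w^{2}}{4} + \frac{4}{3}} — it is the derivative of the product u*v.
Check: d/dw[- \frac{2 \sqrt{2} \sqrt{4 w + 1} e^{\frac{4}{3}} e^{\frac{w^{2}}{4}} e^{\frac{3 w^{3}}{2}}}{3}] = \frac{- 36 \sqrt{2} w^{3} e^{\frac{4}{3}} e^{\frac{w^{2}}{4}} e^{\frac{3 w^{3}}{2}} - 13 \sqrt{2} w^{2} e^{\frac{4}{3}} e^{\frac{w^{2}}{4}} e^{\frac{3 w^{3}}{2}} - \sqrt{2} w e^{\frac{4}{3}} e^{\frac{w^{2}}{4}} e^{\frac{3 w^{3}}{2}} - 4 \sqrt{2} e^{\frac{4}{3}} e^{\frac{w^{2}}{4}} e^{\frac{3 w^{3}}{2}}}{3 \sqrt{4 w + 1}}, which equals f(w).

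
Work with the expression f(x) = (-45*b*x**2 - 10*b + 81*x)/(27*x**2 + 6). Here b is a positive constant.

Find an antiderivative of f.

An antiderivative is F(x) = (-10*b*x + 9*log(3*x**2 + 2/3))/6.

Check any antiderivative F(x) by computing F'(x) and comparing it with f(x).
Check: d/dx[(-10*b*x + 9*log(3*x**2 + 2/3))/6] = (-45*b*x**2 - 10*b + 81*x)/(27*x**2 + 6) = f(x).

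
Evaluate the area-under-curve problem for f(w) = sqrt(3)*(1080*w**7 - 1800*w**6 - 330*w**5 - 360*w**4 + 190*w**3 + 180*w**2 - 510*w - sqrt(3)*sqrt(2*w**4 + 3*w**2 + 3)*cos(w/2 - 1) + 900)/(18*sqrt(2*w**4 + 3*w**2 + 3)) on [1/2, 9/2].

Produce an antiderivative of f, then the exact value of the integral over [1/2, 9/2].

Since d/dw undoes antidifferentiation here, F'(w) = f(w) is required of F(w).
F(w) = (5*sqrt(3)*(-3*w**2 + 3*w + 5)**2*sqrt(2*w**4 + 3*w**2 + 3) - 3*sin(w/2 - 1))/9 is an antiderivative of f.
Check: d/dw[(5*sqrt(3)*(-3*w**2 + 3*w + 5)**2*sqrt(2*w**4 + 3*w**2 + 3) - 3*sin(w/2 - 1))/9] = (1080*sqrt(3)*w**7 - 1800*sqrt(3)*w**6 - 330*sqrt(3)*w**5 - 360*sqrt(3)*w**4 + 190*sqrt(3)*w**3 + 180*sqrt(3)*w**2 - 510*sqrt(3)*w - 3*sqrt(2*w**4 + 3*w**2 + 3)*cos(w/2 - 1) + 900*sqrt(3))/(18*sqrt(2*w**4 + 3*w**2 + 3)), which equals f(w).
F(9/2) = -sin(5/4)/3 + 142805*sqrt(4714)/192; F(1/2) = sin(3/4)/3 + 2645*sqrt(186)/576.
Integral = F(9/2) - F(1/2) = -2645*sqrt(186)/576 - sin(5/4)/3 - sin(3/4)/3 + 142805*sqrt(4714)/192.

Antiderivative: F(w) = (5*sqrt(3)*(-3*w**2 + 3*w + 5)**2*sqrt(2*w**4 + 3*w**2 + 3) - 3*sin(w/2 - 1))/9; value = -2645*sqrt(186)/576 - sin(5/4)/3 - sin(3/4)/3 + 142805*sqrt(4714)/192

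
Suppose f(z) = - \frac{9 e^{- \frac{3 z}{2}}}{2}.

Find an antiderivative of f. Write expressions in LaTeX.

An antiderivative is F(z) = 3 e^{- \frac{3 z}{2}}.

Since d/dz undoes antidifferentiation here, F'(z) = f(z) is required of F(z).
Check: d/dz[3 e^{- \frac{3 z}{2}}] = - \frac{9 e^{- \frac{3 z}{2}}}{2} = f(z).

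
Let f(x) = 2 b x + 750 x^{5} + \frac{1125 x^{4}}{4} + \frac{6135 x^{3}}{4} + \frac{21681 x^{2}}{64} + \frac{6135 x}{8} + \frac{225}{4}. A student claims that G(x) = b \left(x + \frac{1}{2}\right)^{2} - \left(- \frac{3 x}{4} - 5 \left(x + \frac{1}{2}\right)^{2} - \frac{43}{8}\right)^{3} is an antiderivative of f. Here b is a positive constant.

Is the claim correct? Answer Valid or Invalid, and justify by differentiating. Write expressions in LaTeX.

d/dx[G] = 2 b x + b + 750 x^{5} + \frac{8625 x^{4}}{4} + \frac{15885 x^{3}}{4} + \frac{255921 x^{2}}{64} + \frac{168381 x}{64} + \frac{193821}{256}
d/dx[G] - f(x) = b + 1875 x^{4} + \frac{4875 x^{3}}{2} + 3660 x^{2} + \frac{119301 x}{64} + \frac{179421}{256} != 0.

Invalid: d/dx[G] - f = b + 1875 x^{4} + \frac{4875 x^{3}}{2} + 3660 x^{2} + \frac{119301 x}{64} + \frac{179421}{256}, which is not 0.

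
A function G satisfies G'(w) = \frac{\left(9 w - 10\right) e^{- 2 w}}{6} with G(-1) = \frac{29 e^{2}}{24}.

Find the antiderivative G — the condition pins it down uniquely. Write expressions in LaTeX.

G(w) = - \frac{\left(18 w - 11\right) e^{- 2 w}}{24}

G'(w) has the shape u'v + uv' for u = \frac{11}{24} - \frac{3 w}{4} and v = e^{- 2 w} — it is the derivative of the product u*v.
A general antiderivative is \frac{\left(11 - 18 w\right) e^{- 2 w}}{24} + C.
The condition gives C = \frac{29 e^{2}}{24} - (\frac{29 e^{2}}{24}) = 0.
So G(w) = - \frac{\left(18 w - 11\right) e^{- 2 w}}{24}.
Check: d/dw[- \frac{\left(18 w - 11\right) e^{- 2 w}}{24}] = \frac{\left(9 w - 10\right) e^{- 2 w}}{6} = G'(w).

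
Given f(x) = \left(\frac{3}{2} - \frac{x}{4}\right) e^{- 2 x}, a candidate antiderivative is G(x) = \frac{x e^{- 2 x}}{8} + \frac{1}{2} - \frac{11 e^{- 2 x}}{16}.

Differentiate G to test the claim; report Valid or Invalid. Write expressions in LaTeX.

d/dx[G] = \frac{\left(6 - x\right) e^{- 2 x}}{4}
This equals f(x) exactly, so the claim holds.

Valid - differentiating G returns exactly f.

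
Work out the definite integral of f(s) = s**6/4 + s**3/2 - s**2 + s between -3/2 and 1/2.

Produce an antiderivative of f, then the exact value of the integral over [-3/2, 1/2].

Integrate term by term and add the pieces.
F(s) = s**7/28 + s**4/8 - s**3/3 + s**2/2 is an antiderivative of f.
Check: d/ds[s**7/28 + s**4/8 - s**3/3 + s**2/2] = s**6/4 + s**3/2 - s**2 + s = f(s).
F(1/2) = 983/10752; F(-3/2) = 8145/3584.
Integral = F(1/2) - F(-3/2) = -5863/2688.

Antiderivative: F(s) = s**7/28 + s**4/8 - s**3/3 + s**2/2; value = -5863/2688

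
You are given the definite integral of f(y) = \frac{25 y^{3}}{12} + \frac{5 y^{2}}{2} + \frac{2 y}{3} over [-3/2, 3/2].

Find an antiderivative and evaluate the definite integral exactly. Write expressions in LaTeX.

Antiderivative: F(y) = \frac{25 y^{4}}{48} + \frac{5 y^{3}}{6} + \frac{y^{2}}{3}; value = \frac{45}{8}

f matches the chain-rule pattern g'(h)*h' with inner function h(y) = - \frac{5 y^{2}}{4} - y; substituting u = h(y) collapses the integral.
F(y) = \frac{25 y^{4}}{48} + \frac{5 y^{3}}{6} + \frac{y^{2}}{3} is an antiderivative of f.
Check: d/dy[\frac{25 y^{4}}{48} + \frac{5 y^{3}}{6} + \frac{y^{2}}{3}] = \frac{25 y^{3}}{12} + \frac{5 y^{2}}{2} + \frac{2 y}{3} = f(y).
F(3/2) = \frac{1587}{256}; F(-3/2) = \frac{147}{256}.
Integral = F(3/2) - F(-3/2) = \frac{45}{8}.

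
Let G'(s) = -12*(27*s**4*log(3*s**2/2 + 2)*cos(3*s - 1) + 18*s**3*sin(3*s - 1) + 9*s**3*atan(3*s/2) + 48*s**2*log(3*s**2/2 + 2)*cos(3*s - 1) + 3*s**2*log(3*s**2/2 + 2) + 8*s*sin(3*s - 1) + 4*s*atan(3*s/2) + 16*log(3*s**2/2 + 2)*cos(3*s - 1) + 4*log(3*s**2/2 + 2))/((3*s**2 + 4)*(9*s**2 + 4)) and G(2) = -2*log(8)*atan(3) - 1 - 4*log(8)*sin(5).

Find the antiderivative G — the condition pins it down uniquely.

G(s) = 2*(-2*sin(3*s - 1) - atan(3*s/2))*log(3*s**2/2 + 2) - 1

Recognize the product-rule pattern: G'(s) = u'v + uv' with u = -4*sin(3*s - 1) - 2*atan(3*s/2), v = log(3*s**2/2 + 2), so integration by parts undoes it.
A general antiderivative is 2*(-2*sin(3*s - 1) - atan(3*s/2))*log(3*s**2/2 + 2) + C.
The condition gives C = -2*log(8)*atan(3) - 1 - 4*log(8)*sin(5) - (-2*log(8)*atan(3) - 4*log(8)*sin(5)) = -1.
So G(s) = 2*(-2*sin(3*s - 1) - atan(3*s/2))*log(3*s**2/2 + 2) - 1.
Check: d/ds[2*(-2*sin(3*s - 1) - atan(3*s/2))*log(3*s**2/2 + 2) - 1] = (-324*s**4*log(3*s**2/2 + 2)*cos(3*s - 1) - 216*s**3*sin(3*s - 1) - 108*s**3*atan(3*s/2) - 576*s**2*log(3*s**2/2 + 2)*cos(3*s - 1) - 36*s**2*log(3*s**2/2 + 2) - 96*s*sin(3*s - 1) - 48*s*atan(3*s/2) - 192*log(3*s**2/2 + 2)*cos(3*s - 1) - 48*log(3*s**2/2 + 2))/(27*s**4 + 48*s**2 + 16), which equals G'(s).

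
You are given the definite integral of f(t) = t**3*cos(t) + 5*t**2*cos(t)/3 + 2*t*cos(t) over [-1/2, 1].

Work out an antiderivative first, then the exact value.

Antiderivative: F(t) = (3*t**3*sin(t) + 5*t**2*sin(t) + 9*t**2*cos(t) - 12*t*sin(t) + 10*t*cos(t) - 10*sin(t) - 12*cos(t))/3; value = -14*sin(1)/3 - 25*sin(1/2)/24 + 7*cos(1)/3 + 59*cos(1/2)/12

The integrand splits into summands that can be handled one at a time.
F(t) = (3*t**3*sin(t) + 5*t**2*sin(t) + 9*t**2*cos(t) - 12*t*sin(t) + 10*t*cos(t) - 10*sin(t) - 12*cos(t))/3 is an antiderivative of f.
Check: d/dt[(3*t**3*sin(t) + 5*t**2*sin(t) + 9*t**2*cos(t) - 12*t*sin(t) + 10*t*cos(t) - 10*sin(t) - 12*cos(t))/3] = t**3*cos(t) + 5*t**2*cos(t)/3 + 2*t*cos(t) = f(t).
F(1) = -14*sin(1)/3 + 7*cos(1)/3; F(-1/2) = -59*cos(1/2)/12 + 25*sin(1/2)/24.
Integral = F(1) - F(-1/2) = -14*sin(1)/3 - 25*sin(1/2)/24 + 7*cos(1)/3 + 59*cos(1/2)/12.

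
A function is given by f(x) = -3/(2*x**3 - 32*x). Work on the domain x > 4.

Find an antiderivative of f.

Factor the denominator (2*x*(x - 4)*(x + 4)) and decompose: f = -3/(64*(x + 4)) - 3/(64*(x - 4)) + 3/(32*x); each piece integrates to a log, atan, or power term.
Check: d/dx[3*log(x)/32 - 3*log(x**2 - 16)/64] = -3/(2*x**3 - 32*x) = f(x).

An antiderivative is F(x) = 3*log(x)/32 - 3*log(x**2 - 16)/64.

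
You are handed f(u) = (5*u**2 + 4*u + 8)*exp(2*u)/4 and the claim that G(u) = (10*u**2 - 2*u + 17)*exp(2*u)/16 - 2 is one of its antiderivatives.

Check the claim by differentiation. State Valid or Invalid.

d/du[G] = 5*u**2*exp(2*u)/4 + u*exp(2*u) + 2*exp(2*u)
This equals f(u) exactly, so the claim holds.

Valid - the claim checks out under differentiation.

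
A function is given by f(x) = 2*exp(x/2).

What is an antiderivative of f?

Since d/dx undoes antidifferentiation here, F'(x) = f(x) is required of F(x).
Check: d/dx[4*exp(x/2)] = 2*exp(x/2) = f(x).

An antiderivative is F(x) = 4*exp(x/2).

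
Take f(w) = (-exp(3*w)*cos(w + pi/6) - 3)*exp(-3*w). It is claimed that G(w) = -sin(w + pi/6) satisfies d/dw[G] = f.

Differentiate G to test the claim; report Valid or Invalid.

Invalid: d/dw[G] - f = 3*exp(-3*w), which is not 0.

d/dw[G] = -cos(w + pi/6)
d/dw[G] - f(w) = 3*exp(-3*w) != 0.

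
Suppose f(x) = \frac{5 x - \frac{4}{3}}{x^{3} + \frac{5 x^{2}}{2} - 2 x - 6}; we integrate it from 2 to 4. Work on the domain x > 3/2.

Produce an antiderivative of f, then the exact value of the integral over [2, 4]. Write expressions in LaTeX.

The denominator factors as 3 \left(x + 2\right)^{2} \left(2 x - 3\right); partial fractions split f into directly integrable pieces: \frac{148}{147 \left(2 x - 3\right)} - \frac{74}{147 \left(x + 2\right)} + \frac{68}{21 \left(x + 2\right)^{2}}.
F(x) = \frac{74 \log{\left(x - \frac{3}{2} \right)}}{147} - \frac{74 \log{\left(x + 2 \right)}}{147} - \frac{68}{21 x + 42} is an antiderivative of f.
Check: d/dx[\frac{74 \log{\left(x - \frac{3}{2} \right)}}{147} - \frac{74 \log{\left(x + 2 \right)}}{147} - \frac{68}{21 x + 42}] = \frac{30 x - 8}{6 x^{3} + 15 x^{2} - 12 x - 36}, which equals f(x).
F(4) = - \frac{74 \log{\left(6 \right)}}{147} - \frac{34}{63} + \frac{74 \log{\left(\frac{5}{2} \right)}}{147}; F(2) = - \frac{17}{21} - \frac{74 \log{\left(4 \right)}}{147} - \frac{74 \log{\left(2 \right)}}{147}.
Integral = F(4) - F(2) = - \frac{74 \log{\left(6 \right)}}{147} + \frac{17}{63} + \frac{74 \log{\left(2 \right)}}{147} + \frac{74 \log{\left(\frac{5}{2} \right)}}{147} + \frac{74 \log{\left(4 \right)}}{147}.

Antiderivative: F(x) = \frac{74 \log{\left(x - \frac{3}{2} \right)}}{147} - \frac{74 \log{\left(x + 2 \right)}}{147} - \frac{68}{21 x + 42}; value = - \frac{74 \log{\left(6 \right)}}{147} + \frac{17}{63} + \frac{74 \log{\left(2 \right)}}{147} + \frac{74 \log{\left(\frac{5}{2} \right)}}{147} + \frac{74 \log{\left(4 \right)}}{147}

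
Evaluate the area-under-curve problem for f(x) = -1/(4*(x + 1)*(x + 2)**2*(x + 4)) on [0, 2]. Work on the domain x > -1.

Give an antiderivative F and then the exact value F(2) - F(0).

Antiderivative: F(x) = -(4*x*log(x + 1) - 3*x*log(x + 2) - x*log(x + 4) + 8*log(x + 1) - 6*log(x + 2) - 2*log(x + 4) + 6)/(48*(x + 2)); value = -log(3)/12 - log(2)/16 + 1/32 + log(6)/48 + log(4)/24

The denominator factors as 4*(x + 1)*(x + 2)**2*(x + 4); partial fractions split f into directly integrable pieces: 1/(48*(x + 4)) + 1/(16*(x + 2)) + 1/(8*(x + 2)**2) - 1/(12*(x + 1)).
F(x) = -(4*x*log(x + 1) - 3*x*log(x + 2) - x*log(x + 4) + 8*log(x + 1) - 6*log(x + 2) - 2*log(x + 4) + 6)/(48*(x + 2)) is an antiderivative of f.
Check: d/dx[-(4*x*log(x + 1) - 3*x*log(x + 2) - x*log(x + 4) + 8*log(x + 1) - 6*log(x + 2) - 2*log(x + 4) + 6)/(48*(x + 2))] = -1/(4*x**4 + 36*x**3 + 112*x**2 + 144*x + 64), which equals f(x).
F(2) = -log(3)/12 - 1/32 + log(6)/48 + log(4)/16; F(0) = -1/16 + log(4)/48 + log(2)/16.
Integral = F(2) - F(0) = -log(3)/12 - log(2)/16 + 1/32 + log(6)/48 + log(4)/24.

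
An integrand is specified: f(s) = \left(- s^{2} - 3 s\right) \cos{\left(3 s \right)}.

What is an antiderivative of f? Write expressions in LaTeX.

An antiderivative F(s) passes only if d/ds[F] lands on f(s) exactly.
Check: d/ds[- \frac{9 s^{2} \sin{\left(3 s \right)} + 27 s \sin{\left(3 s \right)} + 6 s \cos{\left(3 s \right)} - 2 \sin{\left(3 s \right)} + 9 \cos{\left(3 s \right)}}{27}] = - s^{2} \cos{\left(3 s \right)} - 3 s \cos{\left(3 s \right)}, which equals f(s).

An antiderivative is F(s) = - \frac{9 s^{2} \sin{\left(3 s \right)} + 27 s \sin{\left(3 s \right)} + 6 s \cos{\left(3 s \right)} - 2 \sin{\left(3 s \right)} + 9 \cos{\left(3 s \right)}}{27}.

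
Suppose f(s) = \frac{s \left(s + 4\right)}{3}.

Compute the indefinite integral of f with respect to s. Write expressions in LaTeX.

F(s) = \frac{s^{2} \left(s + 6\right)}{9} + C

A first test for any F(s): its s-derivative must equal f(s) identically.
Check: d/ds[\frac{s^{2} \left(s + 6\right)}{9}] = \frac{s^{2}}{3} + \frac{4 s}{3}, which equals f(s).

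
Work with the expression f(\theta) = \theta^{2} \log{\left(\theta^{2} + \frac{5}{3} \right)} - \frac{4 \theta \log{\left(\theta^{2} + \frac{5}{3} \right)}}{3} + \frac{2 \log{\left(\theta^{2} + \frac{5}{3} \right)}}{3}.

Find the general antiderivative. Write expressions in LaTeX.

The integrand splits into summands that can be handled one at a time.
Check: d/d\theta[- \frac{2 \theta^{3}}{9} + \frac{2 \theta^{2}}{3} - \frac{2 \theta}{9} + \left(\frac{\theta^{3}}{3} - \frac{2 \theta^{2}}{3} + \frac{2 \theta}{3}\right) \log{\left(\theta^{2} + \frac{5}{3} \right)} - \frac{10 \log{\left(\theta^{2} + \frac{5}{3} \right)}}{9} + \frac{2 \sqrt{15} \operatorname{atan}{\left(\frac{\sqrt{15} \theta}{5} \right)}}{27}] = \theta^{2} \log{\left(\theta^{2} + \frac{5}{3} \right)} - \frac{4 \theta \log{\left(\theta^{2} + \frac{5}{3} \right)}}{3} + \frac{2 \log{\left(\theta^{2} + \frac{5}{3} \right)}}{3} = f(\theta).

F(\theta) = - \frac{2 \theta^{3}}{9} + \frac{2 \theta^{2}}{3} - \frac{2 \theta}{9} + \left(\frac{\theta^{3}}{3} - \frac{2 \theta^{2}}{3} + \frac{2 \theta}{3}\right) \log{\left(\theta^{2} + \frac{5}{3} \right)} - \frac{10 \log{\left(\theta^{2} + \frac{5}{3} \right)}}{9} + \frac{2 \sqrt{15} \operatorname{atan}{\left(\frac{\sqrt{15} \theta}{5} \right)}}{27} + C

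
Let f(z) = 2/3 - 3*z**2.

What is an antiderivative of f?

An antiderivative is F(z) = -z**3 + 2*z/3.

Recover f(z) by differentiating a candidate F(z); any mismatch rules it out.
Check: d/dz[-z**3 + 2*z/3] = 2/3 - 3*z**2 = f(z).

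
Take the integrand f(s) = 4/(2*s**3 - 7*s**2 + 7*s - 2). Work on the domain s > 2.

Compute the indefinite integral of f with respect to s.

F(s) = 4*log(s - 2)/3 - 4*log(s - 1) + 8*log(s - 1/2)/3 + C

Factor the denominator ((s - 2)*(s - 1)*(2*s - 1)) and decompose: f = 16/(3*(2*s - 1)) - 4/(s - 1) + 4/(3*(s - 2)); each piece integrates to a log, atan, or power term.
Check: d/ds[4*log(s - 2)/3 - 4*log(s - 1) + 8*log(s - 1/2)/3] = 4/(2*s**3 - 7*s**2 + 7*s - 2) = f(s).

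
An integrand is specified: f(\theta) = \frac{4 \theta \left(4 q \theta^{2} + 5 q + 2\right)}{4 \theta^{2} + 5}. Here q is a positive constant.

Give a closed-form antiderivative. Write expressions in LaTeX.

An antiderivative is F(\theta) = 2 q \theta^{2} + \log{\left(2 \theta^{2} + \frac{5}{2} \right)}.

An antiderivative F(\theta) passes only if d/d\theta[F] lands on f(\theta) exactly.
Check: d/d\theta[2 q \theta^{2} + \log{\left(2 \theta^{2} + \frac{5}{2} \right)}] = \frac{16 q \theta^{3} + 20 q \theta + 8 \theta}{4 \theta^{2} + 5}, which equals f(\theta).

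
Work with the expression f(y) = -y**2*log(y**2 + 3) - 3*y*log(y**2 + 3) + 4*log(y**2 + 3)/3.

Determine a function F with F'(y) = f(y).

Integrate term by term and add the pieces.
Check: d/dy[-(6*y**3*log(y**2 + 3) - 4*y**3 + 27*y**2*log(y**2 + 3) - 27*y**2 - 24*y*log(y**2 + 3) + 84*y + 81*log(y**2 + 3) - 84*sqrt(3)*atan(sqrt(3)*y/3))/18] = -y**2*log(y**2 + 3) - 3*y*log(y**2 + 3) + 4*log(y**2 + 3)/3 = f(y).

An antiderivative is F(y) = -(6*y**3*log(y**2 + 3) - 4*y**3 + 27*y**2*log(y**2 + 3) - 27*y**2 - 24*y*log(y**2 + 3) + 84*y + 81*log(y**2 + 3) - 84*sqrt(3)*atan(sqrt(3)*y/3))/18.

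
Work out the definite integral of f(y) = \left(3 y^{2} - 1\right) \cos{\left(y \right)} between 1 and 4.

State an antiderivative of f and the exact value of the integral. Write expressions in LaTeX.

Antiderivative: F(y) = 3 y^{2} \sin{\left(y \right)} + 6 y \cos{\left(y \right)} - 7 \sin{\left(y \right)}; value = 41 \sin{\left(4 \right)} + 24 \cos{\left(4 \right)} - 6 \cos{\left(1 \right)} + 4 \sin{\left(1 \right)}

An antiderivative F(y) passes only if d/dy[F] lands on f(y) exactly.
F(y) = 3 y^{2} \sin{\left(y \right)} + 6 y \cos{\left(y \right)} - 7 \sin{\left(y \right)} is an antiderivative of f.
Check: d/dy[3 y^{2} \sin{\left(y \right)} + 6 y \cos{\left(y \right)} - 7 \sin{\left(y \right)}] = 3 y^{2} \cos{\left(y \right)} - \cos{\left(y \right)}, which equals f(y).
F(4) = 41 \sin{\left(4 \right)} + 24 \cos{\left(4 \right)}; F(1) = - 4 \sin{\left(1 \right)} + 6 \cos{\left(1 \right)}.
Integral = F(4) - F(1) = 41 \sin{\left(4 \right)} + 24 \cos{\left(4 \right)} - 6 \cos{\left(1 \right)} + 4 \sin{\left(1 \right)}.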